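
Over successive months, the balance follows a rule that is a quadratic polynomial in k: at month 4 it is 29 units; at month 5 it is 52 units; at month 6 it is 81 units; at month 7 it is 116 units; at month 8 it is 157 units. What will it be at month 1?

Write the value at k as T(k).
First differences: 23, 29, 35, 41. Second differences: 6, 6, 6.
Level-2 differences are constant, so T has degree 2.
Fitting a degree-2 polynomial gives T(k) = 3k² - 4k - 3.
Then T(1) = -4.

-4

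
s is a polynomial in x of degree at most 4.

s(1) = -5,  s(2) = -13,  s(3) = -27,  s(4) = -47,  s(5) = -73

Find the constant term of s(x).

-3

First differences: -8, -14, -20, -26. Second differences: -6, -6, -6.
Level-2 differences are constant, so s has degree 2.
Fitting a degree-2 polynomial gives s(x) = -3x² + x - 3.
The constant term is s(0) = -3.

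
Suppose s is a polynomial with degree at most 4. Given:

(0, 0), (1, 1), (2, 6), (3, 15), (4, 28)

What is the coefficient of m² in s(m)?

2

First differences: 1, 5, 9, 13. Second differences: 4, 4, 4.
Level-2 differences are constant, so s has degree 2.
Fitting a degree-2 polynomial gives s(m) = 2m² - m.
The coefficient of m² is 2.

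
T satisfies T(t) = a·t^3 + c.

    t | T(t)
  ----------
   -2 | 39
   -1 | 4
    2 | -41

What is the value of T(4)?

From T(-2) = 39 and T(-1) = 4: -8a + c = 39 and -1a + c = 4.
Subtracting: 7a = -35, so a = -5; then c = 39 − (-5)·(-8) = -1.
So T(t) = -5t³ − 1, and T(4) = -321.

-321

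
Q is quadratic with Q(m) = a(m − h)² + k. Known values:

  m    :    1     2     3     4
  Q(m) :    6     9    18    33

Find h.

1

First differences 3, 9, 15; second difference 6 = 2a, so a = 3.
Expanding, the m-coefficient is −2ah = -6h; matching it to the data gives h = 1, and then k = 6.
So Q(m) = 3(m − 1)² + 6.
Hence h = 1.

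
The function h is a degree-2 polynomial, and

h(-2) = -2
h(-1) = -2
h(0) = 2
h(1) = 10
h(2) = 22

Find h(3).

38

First differences: 0, 4, 8, 12. Second differences: 4, 4, 4.
Level-2 differences are constant, so h has degree 2.
Extending the table by one column gives the next first difference 16, so h(3) = 22 + 16 = 38.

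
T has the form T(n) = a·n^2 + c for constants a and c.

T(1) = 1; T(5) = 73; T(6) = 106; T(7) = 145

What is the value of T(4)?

From T(1) = 1 and T(5) = 73: 1a + c = 1 and 25a + c = 73.
Subtracting: 24a = 72, so a = 3; then c = 1 − 3·1 = -2.
So T(n) = 3n² − 2, and T(4) = 46.

46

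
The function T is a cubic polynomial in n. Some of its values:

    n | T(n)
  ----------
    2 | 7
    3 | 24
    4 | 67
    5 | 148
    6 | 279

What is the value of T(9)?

Write T(n) = an³ + bn² + cn + d; the 5 given values yield a linear system in the 4 coefficients.
Solving, T(n) = 2n³ - 5n² + 4n + 3.
Then T(9) = 1092.

1092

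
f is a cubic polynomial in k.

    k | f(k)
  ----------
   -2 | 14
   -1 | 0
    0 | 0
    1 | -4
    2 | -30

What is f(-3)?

60

First differences: -14, 0, -4, -26. Second differences: 14, -4, -22. Third differences: -18, -18.
Level-3 differences are constant, so f has degree 3.
Fitting a degree-3 polynomial gives f(k) = -3k³ - 2k² + k.
Then f(-3) = 60.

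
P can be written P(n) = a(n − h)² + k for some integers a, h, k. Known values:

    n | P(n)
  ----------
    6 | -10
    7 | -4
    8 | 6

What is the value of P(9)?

20

First differences 6, 10; second difference 4 = 2a, so a = 2.
Expanding, the n-coefficient is −2ah = -4h; matching it to the data gives h = 5, and then k = -12.
So P(n) = 2(n − 5)² − 12.
P(9) = 2·4² − 12 = 20.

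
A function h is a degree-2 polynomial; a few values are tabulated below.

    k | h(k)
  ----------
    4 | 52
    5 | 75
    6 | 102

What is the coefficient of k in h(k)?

5

Write h(k) = ak² + bk + c; the 3 given values yield a linear system in the 3 coefficients.
Solving, h(k) = 2k² + 5k.
The coefficient of k is 5.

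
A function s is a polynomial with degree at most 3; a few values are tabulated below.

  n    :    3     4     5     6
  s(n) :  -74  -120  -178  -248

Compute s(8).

First differences: -46, -58, -70. Second differences: -12, -12.
Level-2 differences are constant, so s has degree 2.
Fitting a degree-2 polynomial gives s(n) = -6n² - 4n - 8.
Then s(8) = -424.

-424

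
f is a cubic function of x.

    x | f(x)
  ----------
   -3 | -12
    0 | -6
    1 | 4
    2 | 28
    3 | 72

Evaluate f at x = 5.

244

Write f(x) = ax³ + bx² + cx + d; the 5 given values yield a linear system in the 4 coefficients.
Solving, f(x) = x³ + 4x² + 5x - 6.
Then f(5) = 244.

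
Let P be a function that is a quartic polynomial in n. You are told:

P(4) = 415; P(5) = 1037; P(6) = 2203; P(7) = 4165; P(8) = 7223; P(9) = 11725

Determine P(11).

26693

First differences: 622, 1166, 1962, 3058, 4502. Second differences: 544, 796, 1096, 1444. Third differences: 252, 300, 348. Fourth differences: 48, 48.
Level-4 differences are constant, so P has degree 4.
Fitting a degree-4 polynomial gives P(n) = 2n^4 - 2n³ + 6n + 7.
Then P(11) = 26693.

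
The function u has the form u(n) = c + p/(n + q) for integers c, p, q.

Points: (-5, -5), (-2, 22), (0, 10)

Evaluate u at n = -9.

(u(n) − c)(n + q) = p for each data point; the three points give a linear system in c and q, then p follows.
Solving: c = 4, q = 3, p = 18, so u(n) = 4 + 18/(n + 3).
Then u(-9) = 4 + 18/(-6) = 1.

1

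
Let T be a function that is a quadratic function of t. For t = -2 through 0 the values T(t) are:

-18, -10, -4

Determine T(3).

Write T(t) = at² + bt + c; the 3 given values yield a linear system in the 3 coefficients.
Solving, T(t) = -t² + 5t - 4.
Then T(3) = 2.

2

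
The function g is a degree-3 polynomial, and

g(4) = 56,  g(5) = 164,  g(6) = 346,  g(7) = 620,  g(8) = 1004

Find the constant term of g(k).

4

Write g(k) = ak³ + bk² + ck + d; the 5 given values yield a linear system in the 4 coefficients.
Solving, g(k) = 3k³ - 8k² - 3k + 4.
The constant term is g(0) = 4.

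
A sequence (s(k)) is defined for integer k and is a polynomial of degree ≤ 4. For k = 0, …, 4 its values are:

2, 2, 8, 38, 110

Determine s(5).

242

First differences: 0, 6, 30, 72. Second differences: 6, 24, 42. Third differences: 18, 18.
Level-3 differences are constant, so s has degree 3.
Extending the table by one column gives the next first difference 132, so s(5) = 110 + 132 = 242.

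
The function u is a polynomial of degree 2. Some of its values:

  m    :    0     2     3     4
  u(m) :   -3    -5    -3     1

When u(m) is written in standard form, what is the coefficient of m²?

1

Write u(m) = am² + bm + c; the 4 given values yield a linear system in the 3 coefficients.
Solving, u(m) = m² - 3m - 3.
The coefficient of m² is 1.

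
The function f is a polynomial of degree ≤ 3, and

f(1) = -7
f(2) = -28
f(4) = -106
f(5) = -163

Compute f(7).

-313

Write f(k) = ak³ + bk² + ck + d; the 4 given values yield a linear system in the 4 coefficients.
Solving, the leading coefficient vanishes, and f(k) = -6k² - 3k + 2.
Then f(7) = -313.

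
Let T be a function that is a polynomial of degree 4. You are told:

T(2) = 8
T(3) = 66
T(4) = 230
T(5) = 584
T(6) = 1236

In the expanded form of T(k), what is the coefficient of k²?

-2

Write T(k) = ak^4 + bk³ + ck² + dk + e; the 5 given values yield a linear system in the 5 coefficients.
Solving, T(k) = k^4 - 2k² + 3k - 6.
The coefficient of k² is -2.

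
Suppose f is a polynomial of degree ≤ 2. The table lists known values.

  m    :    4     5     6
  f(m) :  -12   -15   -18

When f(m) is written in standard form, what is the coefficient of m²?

0

First differences: -3, -3.
Level-1 differences are constant, so f has degree 1.
Fitting a degree-1 polynomial gives f(m) = -3m.
The coefficient of m² is 0.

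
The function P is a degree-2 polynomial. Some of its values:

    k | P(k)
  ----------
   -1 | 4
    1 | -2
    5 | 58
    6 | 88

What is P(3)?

16

Write P(k) = ak² + bk + c; the 4 given values yield a linear system in the 3 coefficients.
Solving, P(k) = 3k² - 3k - 2.
Then P(3) = 16.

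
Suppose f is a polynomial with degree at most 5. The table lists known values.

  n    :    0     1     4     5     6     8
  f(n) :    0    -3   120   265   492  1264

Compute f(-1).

Write f(n) = an^5 + bn^4 + cn³ + dn² + en + p; the 6 given values yield a linear system in the 6 coefficients.
Solving, the top 2 coefficients vanish, and f(n) = 3n³ - 4n² - 2n.
Then f(-1) = -5.

-5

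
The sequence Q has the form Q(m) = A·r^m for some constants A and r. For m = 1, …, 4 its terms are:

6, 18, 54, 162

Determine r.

Consecutive ratio: 18/6 = 3, and 54/18 = 3, so r = 3.
Then A·3^1 = 6 gives A = 2, and Q(m) = 2·3^m.

3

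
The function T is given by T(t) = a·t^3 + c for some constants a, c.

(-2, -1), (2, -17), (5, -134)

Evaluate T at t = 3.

From T(-2) = -1 and T(2) = -17: -8a + c = -1 and 8a + c = -17.
Subtracting: 16a = -16, so a = -1; then c = -1 − (-1)·(-8) = -9.
So T(t) = -1t³ − 9, and T(3) = -36.

-36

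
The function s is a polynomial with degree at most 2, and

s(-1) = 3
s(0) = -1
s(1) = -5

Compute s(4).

-17

First differences: -4, -4.
Level-1 differences are constant, so s has degree 1.
Fitting a degree-1 polynomial gives s(x) = -4x - 1.
Then s(4) = -17.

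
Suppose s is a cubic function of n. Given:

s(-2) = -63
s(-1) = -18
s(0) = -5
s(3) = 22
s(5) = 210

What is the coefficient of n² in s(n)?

Write s(n) = an³ + bn² + cn + d; the 5 given values yield a linear system in the 4 coefficients.
Solving, s(n) = 3n³ - 7n² + 3n - 5.
The coefficient of n² is -7.

-7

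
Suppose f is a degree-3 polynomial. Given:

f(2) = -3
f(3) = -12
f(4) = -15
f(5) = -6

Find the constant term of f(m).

9

Write f(m) = am³ + bm² + cm + d; the 4 given values yield a linear system in the 4 coefficients.
Solving, f(m) = m³ - 6m² + 2m + 9.
The constant term is f(0) = 9.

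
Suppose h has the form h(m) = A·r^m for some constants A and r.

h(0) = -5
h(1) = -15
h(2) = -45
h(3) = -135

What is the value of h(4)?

-405

Consecutive ratio: -15/(-5) = 3, and -45/(-15) = 3, so r = 3.
Then A·3^0 = -5 gives A = -5, and h(m) = -5·3^m.
h(4) = -5·3^4 = -405.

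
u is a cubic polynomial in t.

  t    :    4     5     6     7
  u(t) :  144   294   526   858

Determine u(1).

6

Write u(t) = at³ + bt² + ct + d; the 4 given values yield a linear system in the 4 coefficients.
Solving, u(t) = 3t³ - 4t² + 3t + 4.
Then u(1) = 6.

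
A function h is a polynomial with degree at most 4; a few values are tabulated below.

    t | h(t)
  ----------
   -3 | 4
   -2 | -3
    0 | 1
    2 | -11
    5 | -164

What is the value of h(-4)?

25

Write h(t) = at^4 + bt³ + ct² + dt + e; the 5 given values yield a linear system in the 5 coefficients.
Solving, the leading coefficient vanishes, and h(t) = -t³ - 2t² + 2t + 1.
Then h(-4) = 25.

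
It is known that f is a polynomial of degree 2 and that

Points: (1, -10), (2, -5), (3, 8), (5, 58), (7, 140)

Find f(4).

Write f(t) = at² + bt + c; the 5 given values yield a linear system in the 3 coefficients.
Solving, f(t) = 4t² - 7t - 7.
Then f(4) = 29.

29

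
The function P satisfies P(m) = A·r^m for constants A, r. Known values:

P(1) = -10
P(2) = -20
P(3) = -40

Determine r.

2

Consecutive ratio: -20/(-10) = 2, and -40/(-20) = 2, so r = 2.
Then A·2^1 = -10 gives A = -5, and P(m) = -5·2^m.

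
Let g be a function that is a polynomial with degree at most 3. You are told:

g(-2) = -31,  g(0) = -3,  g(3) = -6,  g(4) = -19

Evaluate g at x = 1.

2

Write g(x) = ax³ + bx² + cx + d; the 4 given values yield a linear system in the 4 coefficients.
Solving, the leading coefficient vanishes, and g(x) = -3x² + 8x - 3.
Then g(1) = 2.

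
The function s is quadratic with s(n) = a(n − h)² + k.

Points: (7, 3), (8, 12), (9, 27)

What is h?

First differences 9, 15; second difference 6 = 2a, so a = 3.
Expanding, the n-coefficient is −2ah = -6h; matching it to the data gives h = 6, and then k = 0.
So s(n) = 3(n − 6)² + 0.
Hence h = 6.

6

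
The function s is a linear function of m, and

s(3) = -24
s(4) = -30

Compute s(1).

Write s(m) = am + b; the 2 given values yield a linear system in the 2 coefficients.
Solving, s(m) = -6m - 6.
Then s(1) = -12.

-12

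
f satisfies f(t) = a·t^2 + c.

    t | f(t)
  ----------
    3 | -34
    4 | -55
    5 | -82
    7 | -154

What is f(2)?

From f(3) = -34 and f(4) = -55: 9a + c = -34 and 16a + c = -55.
Subtracting: 7a = -21, so a = -3; then c = -34 − (-3)·9 = -7.
So f(t) = -3t² − 7, and f(2) = -19.

-19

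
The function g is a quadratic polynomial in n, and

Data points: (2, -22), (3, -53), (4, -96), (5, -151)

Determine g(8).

First differences: -31, -43, -55. Second differences: -12, -12.
Level-2 differences are constant, so g has degree 2.
Fitting a degree-2 polynomial gives g(n) = -6n² - n + 4.
Then g(8) = -388.

-388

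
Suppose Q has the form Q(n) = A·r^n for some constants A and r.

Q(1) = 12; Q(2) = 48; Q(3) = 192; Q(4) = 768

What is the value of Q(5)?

Consecutive ratio: 48/12 = 4, and 192/48 = 4, so r = 4.
Then A·4^1 = 12 gives A = 3, and Q(n) = 3·4^n.
Q(5) = 3·4^5 = 3072.

3072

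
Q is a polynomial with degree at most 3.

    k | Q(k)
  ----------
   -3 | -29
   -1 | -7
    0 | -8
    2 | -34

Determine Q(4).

Write Q(k) = ak³ + bk² + ck + d; the 4 given values yield a linear system in the 4 coefficients.
Solving, the leading coefficient vanishes, and Q(k) = -4k² - 5k - 8.
Then Q(4) = -92.

-92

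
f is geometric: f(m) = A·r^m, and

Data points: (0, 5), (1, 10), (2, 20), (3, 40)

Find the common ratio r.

2

Consecutive ratio: 10/5 = 2, and 20/10 = 2, so r = 2.
Then A·2^0 = 5 gives A = 5, and f(m) = 5·2^m.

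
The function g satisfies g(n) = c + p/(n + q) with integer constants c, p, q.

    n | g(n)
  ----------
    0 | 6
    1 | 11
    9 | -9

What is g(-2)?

(g(n) − c)(n + q) = p for each data point; the three points give a linear system in c and q, then p follows.
Solving: c = -4, q = -3, p = -30, so g(n) = -4 − 30/(n − 3).
Then g(-2) = -4 − 30/(-5) = 2.

2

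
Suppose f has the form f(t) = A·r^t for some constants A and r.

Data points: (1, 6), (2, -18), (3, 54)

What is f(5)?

Consecutive ratio: -18/6 = -3, and 54/(-18) = -3, so r = -3.
Then A·(-3)^1 = 6 gives A = -2, and f(t) = -2·(-3)^t.
f(5) = -2·(-3)^5 = 486.

486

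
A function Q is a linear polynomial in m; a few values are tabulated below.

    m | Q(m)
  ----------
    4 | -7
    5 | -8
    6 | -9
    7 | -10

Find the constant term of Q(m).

First differences: -1, -1, -1.
Level-1 differences are constant, so Q has degree 1.
Fitting a degree-1 polynomial gives Q(m) = -m - 3.
The constant term is Q(0) = -3.

-3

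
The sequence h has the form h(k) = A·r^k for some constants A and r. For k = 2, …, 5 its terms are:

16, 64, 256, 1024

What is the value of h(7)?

Consecutive ratio: 64/16 = 4, and 256/64 = 4, so r = 4.
Then A·4^2 = 16 gives A = 1, and h(k) = 1·4^k.
h(7) = 1·4^7 = 16384.

16384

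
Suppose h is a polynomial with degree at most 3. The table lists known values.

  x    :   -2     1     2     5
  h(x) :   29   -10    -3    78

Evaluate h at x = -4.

105

Write h(x) = ax³ + bx² + cx + d; the 4 given values yield a linear system in the 4 coefficients.
Solving, the leading coefficient vanishes, and h(x) = 5x² - 8x - 7.
Then h(-4) = 105.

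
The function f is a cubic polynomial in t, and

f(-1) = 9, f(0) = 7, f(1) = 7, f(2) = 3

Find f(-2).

Write f(t) = at³ + bt² + ct + d; the 4 given values yield a linear system in the 4 coefficients.
Solving, f(t) = -t³ + t² + 7.
Then f(-2) = 19.

19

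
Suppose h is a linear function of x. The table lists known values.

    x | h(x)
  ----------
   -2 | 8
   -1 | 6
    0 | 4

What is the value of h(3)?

-2

First differences: -2, -2.
Level-1 differences are constant, so h has degree 1.
Fitting a degree-1 polynomial gives h(x) = -2x + 4.
Then h(3) = -2.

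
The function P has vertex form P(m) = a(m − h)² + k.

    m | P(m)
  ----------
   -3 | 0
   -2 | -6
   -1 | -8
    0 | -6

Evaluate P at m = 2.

10

First differences -6, -2, 2; second difference 4 = 2a, so a = 2.
Expanding, the m-coefficient is −2ah = -4h; matching it to the data gives h = -1, and then k = -8.
So P(m) = 2(m + 1)² − 8.
P(2) = 2·3² − 8 = 10.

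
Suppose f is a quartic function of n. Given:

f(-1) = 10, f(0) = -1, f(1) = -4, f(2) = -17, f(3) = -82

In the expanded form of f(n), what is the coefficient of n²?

5

Write f(n) = an^4 + bn³ + cn² + dn + e; the 5 given values yield a linear system in the 5 coefficients.
Solving, f(n) = -n^4 - n³ + 5n² - 6n - 1.
The coefficient of n² is 5.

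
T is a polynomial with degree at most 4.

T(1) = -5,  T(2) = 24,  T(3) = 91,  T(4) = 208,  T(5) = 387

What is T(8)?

1416

First differences: 29, 67, 117, 179. Second differences: 38, 50, 62. Third differences: 12, 12.
Level-3 differences are constant, so T has degree 3.
Fitting a degree-3 polynomial gives T(k) = 2k³ + 7k² - 6k - 8.
Then T(8) = 1416.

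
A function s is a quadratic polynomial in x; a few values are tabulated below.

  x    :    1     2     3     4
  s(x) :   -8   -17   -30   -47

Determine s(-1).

-2

Write s(x) = ax² + bx + c; the 4 given values yield a linear system in the 3 coefficients.
Solving, s(x) = -2x² - 3x - 3.
Then s(-1) = -2.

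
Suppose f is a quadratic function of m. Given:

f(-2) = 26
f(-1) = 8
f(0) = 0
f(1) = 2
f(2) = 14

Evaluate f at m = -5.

140

First differences: -18, -8, 2, 12. Second differences: 10, 10, 10.
Level-2 differences are constant, so f has degree 2.
Fitting a degree-2 polynomial gives f(m) = 5m² - 3m.
Then f(-5) = 140.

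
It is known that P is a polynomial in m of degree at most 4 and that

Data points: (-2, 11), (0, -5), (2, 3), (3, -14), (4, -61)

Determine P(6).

-293

Write P(m) = am^4 + bm³ + cm² + dm + e; the 5 given values yield a linear system in the 5 coefficients.
Solving, the leading coefficient vanishes, and P(m) = -2m³ + 3m² + 6m - 5.
Then P(6) = -293.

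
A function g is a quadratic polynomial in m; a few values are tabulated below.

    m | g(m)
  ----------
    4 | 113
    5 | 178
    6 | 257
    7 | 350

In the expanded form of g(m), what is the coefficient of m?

2

First differences: 65, 79, 93. Second differences: 14, 14.
Level-2 differences are constant, so g has degree 2.
Fitting a degree-2 polynomial gives g(m) = 7m² + 2m - 7.
The coefficient of m is 2.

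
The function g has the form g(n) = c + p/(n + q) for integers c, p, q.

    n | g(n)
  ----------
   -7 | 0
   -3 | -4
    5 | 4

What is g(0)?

(g(n) − c)(n + q) = p for each data point; the three points give a linear system in c and q, then p follows.
Solving: c = 2, q = 1, p = 12, so g(n) = 2 + 12/(n + 1).
Then g(0) = 2 + 12/1 = 14.

14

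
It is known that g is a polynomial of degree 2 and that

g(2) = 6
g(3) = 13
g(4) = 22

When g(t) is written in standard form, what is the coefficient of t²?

Write g(t) = at² + bt + c; the 3 given values yield a linear system in the 3 coefficients.
Solving, g(t) = t² + 2t - 2.
The coefficient of t² is 1.

1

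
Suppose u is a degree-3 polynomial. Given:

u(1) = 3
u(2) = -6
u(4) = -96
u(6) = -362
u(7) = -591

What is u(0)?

4

Write u(n) = an³ + bn² + cn + d; the 5 given values yield a linear system in the 4 coefficients.
Solving, u(n) = -2n³ + 2n² - n + 4.
The constant term is u(0) = 4.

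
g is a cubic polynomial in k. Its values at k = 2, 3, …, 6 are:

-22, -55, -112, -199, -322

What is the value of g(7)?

First differences: -33, -57, -87, -123. Second differences: -24, -30, -36. Third differences: -6, -6.
Level-3 differences are constant, so g has degree 3.
Fitting a degree-3 polynomial gives g(k) = -k³ - 3k² + k - 4.
Then g(7) = -487.

-487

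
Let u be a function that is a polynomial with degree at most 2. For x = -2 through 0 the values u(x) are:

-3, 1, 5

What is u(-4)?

-11

First differences: 4, 4.
Level-1 differences are constant, so u has degree 1.
Fitting a degree-1 polynomial gives u(x) = 4x + 5.
Then u(-4) = -11.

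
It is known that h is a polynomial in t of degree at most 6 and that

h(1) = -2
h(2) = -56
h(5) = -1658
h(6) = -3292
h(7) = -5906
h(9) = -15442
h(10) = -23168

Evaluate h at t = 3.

Write h(t) = at^6 + bt^5 + ct^4 + dt³ + et² + pt + q; the 7 given values yield a linear system in the 7 coefficients.
Solving, the top 2 coefficients vanish, and h(t) = -2t^4 - 3t³ - 2t² + 3t + 2.
Then h(3) = -250.

-250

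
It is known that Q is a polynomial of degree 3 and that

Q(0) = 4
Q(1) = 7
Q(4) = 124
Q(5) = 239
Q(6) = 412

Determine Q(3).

55

Write Q(t) = at³ + bt² + ct + d; the 5 given values yield a linear system in the 4 coefficients.
Solving, Q(t) = 2t³ - t² + 2t + 4.
Then Q(3) = 55.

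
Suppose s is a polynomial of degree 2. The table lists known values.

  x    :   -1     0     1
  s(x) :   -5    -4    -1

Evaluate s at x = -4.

Write s(x) = ax² + bx + c; the 3 given values yield a linear system in the 3 coefficients.
Solving, s(x) = x² + 2x - 4.
Then s(-4) = 4.

4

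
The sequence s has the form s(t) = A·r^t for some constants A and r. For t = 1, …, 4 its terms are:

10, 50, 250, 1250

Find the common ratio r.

5

Consecutive ratio: 50/10 = 5, and 250/50 = 5, so r = 5.
Then A·5^1 = 10 gives A = 2, and s(t) = 2·5^t.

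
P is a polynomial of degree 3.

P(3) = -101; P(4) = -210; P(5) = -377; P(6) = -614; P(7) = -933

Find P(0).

-2

Write P(x) = ax³ + bx² + cx + d; the 5 given values yield a linear system in the 4 coefficients.
Solving, P(x) = -2x³ - 5x² - 2.
Then P(0) = -2.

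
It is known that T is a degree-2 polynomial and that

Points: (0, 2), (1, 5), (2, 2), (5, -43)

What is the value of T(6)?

Write T(x) = ax² + bx + c; the 4 given values yield a linear system in the 3 coefficients.
Solving, T(x) = -3x² + 6x + 2.
Then T(6) = -70.

-70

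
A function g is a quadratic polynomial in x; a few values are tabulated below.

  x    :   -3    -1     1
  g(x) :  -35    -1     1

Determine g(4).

-56

Write g(x) = ax² + bx + c; the 3 given values yield a linear system in the 3 coefficients.
Solving, g(x) = -4x² + x + 4.
Then g(4) = -56.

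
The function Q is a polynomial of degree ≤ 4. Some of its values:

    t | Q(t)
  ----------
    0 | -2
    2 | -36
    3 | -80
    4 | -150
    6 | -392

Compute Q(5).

-252

Write Q(t) = at^4 + bt³ + ct² + dt + e; the 5 given values yield a linear system in the 5 coefficients.
Solving, the leading coefficient vanishes, and Q(t) = -t³ - 4t² - 5t - 2.
Then Q(5) = -252.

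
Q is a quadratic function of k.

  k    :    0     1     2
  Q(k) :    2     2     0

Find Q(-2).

Write Q(k) = ak² + bk + c; the 3 given values yield a linear system in the 3 coefficients.
Solving, Q(k) = -k² + k + 2.
Then Q(-2) = -4.

-4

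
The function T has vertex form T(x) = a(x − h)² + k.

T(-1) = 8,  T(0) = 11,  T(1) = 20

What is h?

-1

First differences 3, 9; second difference 6 = 2a, so a = 3.
Expanding, the x-coefficient is −2ah = -6h; matching it to the data gives h = -1, and then k = 8.
So T(x) = 3(x + 1)² + 8.
Hence h = -1.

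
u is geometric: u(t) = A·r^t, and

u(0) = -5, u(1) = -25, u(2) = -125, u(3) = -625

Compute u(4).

Consecutive ratio: -25/(-5) = 5, and -125/(-25) = 5, so r = 5.
Then A·5^0 = -5 gives A = -5, and u(t) = -5·5^t.
u(4) = -5·5^4 = -3125.

-3125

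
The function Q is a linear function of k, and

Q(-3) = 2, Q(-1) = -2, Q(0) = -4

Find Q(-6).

Write Q(k) = ak + b; the 3 given values yield a linear system in the 2 coefficients.
Solving, Q(k) = -2k - 4.
Then Q(-6) = 8.

8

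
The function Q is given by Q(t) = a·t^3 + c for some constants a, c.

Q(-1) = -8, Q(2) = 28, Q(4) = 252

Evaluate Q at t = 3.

104

From Q(-1) = -8 and Q(2) = 28: -1a + c = -8 and 8a + c = 28.
Subtracting: 9a = 36, so a = 4; then c = -8 − 4·(-1) = -4.
So Q(t) = 4t³ − 4, and Q(3) = 104.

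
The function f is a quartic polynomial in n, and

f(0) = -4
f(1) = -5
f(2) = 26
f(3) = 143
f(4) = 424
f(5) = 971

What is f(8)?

5588

Write f(n) = an^4 + bn³ + cn² + dn + e; the 6 given values yield a linear system in the 5 coefficients.
Solving, f(n) = n^4 + 3n³ - 5n - 4.
Then f(8) = 5588.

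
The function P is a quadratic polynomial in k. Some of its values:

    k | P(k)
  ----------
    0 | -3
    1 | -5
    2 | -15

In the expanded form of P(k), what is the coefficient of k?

2

Write P(k) = ak² + bk + c; the 3 given values yield a linear system in the 3 coefficients.
Solving, P(k) = -4k² + 2k - 3.
The coefficient of k is 2.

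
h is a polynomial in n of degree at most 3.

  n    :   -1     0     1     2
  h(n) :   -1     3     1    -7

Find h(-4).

First differences: 4, -2, -8. Second differences: -6, -6.
Level-2 differences are constant, so h has degree 2.
Fitting a degree-2 polynomial gives h(n) = -3n² + n + 3.
Then h(-4) = -49.

-49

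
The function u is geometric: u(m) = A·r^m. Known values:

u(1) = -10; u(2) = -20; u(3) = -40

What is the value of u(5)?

-160

Consecutive ratio: -20/(-10) = 2, and -40/(-20) = 2, so r = 2.
Then A·2^1 = -10 gives A = -5, and u(m) = -5·2^m.
u(5) = -5·2^5 = -160.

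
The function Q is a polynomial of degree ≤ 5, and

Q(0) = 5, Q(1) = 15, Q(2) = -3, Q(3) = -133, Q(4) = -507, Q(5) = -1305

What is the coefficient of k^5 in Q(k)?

0

First differences: 10, -18, -130, -374, -798. Second differences: -28, -112, -244, -424. Third differences: -84, -132, -180. Fourth differences: -48, -48.
Level-4 differences are constant, so Q has degree 4.
Fitting a degree-4 polynomial gives Q(k) = -2k^4 - 2k³ + 6k² + 8k + 5.
The coefficient of k^5 is 0.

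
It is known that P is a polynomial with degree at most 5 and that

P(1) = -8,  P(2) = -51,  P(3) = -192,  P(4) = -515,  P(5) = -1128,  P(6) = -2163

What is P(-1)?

First differences: -43, -141, -323, -613, -1035. Second differences: -98, -182, -290, -422. Third differences: -84, -108, -132. Fourth differences: -24, -24.
Level-4 differences are constant, so P has degree 4.
Fitting a degree-4 polynomial gives P(m) = -m^4 - 4m³ - 3.
Then P(-1) = 0.

0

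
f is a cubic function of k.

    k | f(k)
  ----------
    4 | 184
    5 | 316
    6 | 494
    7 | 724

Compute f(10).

Write f(k) = ak³ + bk² + ck + d; the 4 given values yield a linear system in the 4 coefficients.
Solving, f(k) = k³ + 8k² - k - 4.
Then f(10) = 1786.

1786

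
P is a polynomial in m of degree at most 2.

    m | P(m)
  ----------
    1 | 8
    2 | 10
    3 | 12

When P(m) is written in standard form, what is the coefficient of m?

2

Write P(m) = am² + bm + c; the 3 given values yield a linear system in the 3 coefficients.
Solving, the leading coefficient vanishes, and P(m) = 2m + 6.
The coefficient of m is 2.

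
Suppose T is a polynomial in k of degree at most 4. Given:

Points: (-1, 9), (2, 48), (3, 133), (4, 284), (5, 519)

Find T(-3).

-17

Write T(k) = ak^4 + bk³ + ck² + dk + e; the 5 given values yield a linear system in the 5 coefficients.
Solving, the leading coefficient vanishes, and T(k) = 3k³ + 6k² - 2k + 4.
Then T(-3) = -17.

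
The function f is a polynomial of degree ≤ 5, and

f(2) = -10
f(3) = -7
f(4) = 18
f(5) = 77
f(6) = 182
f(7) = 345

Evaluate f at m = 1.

-3

Write f(m) = am^5 + bm^4 + cm³ + dm² + em + p; the 6 given values yield a linear system in the 6 coefficients.
Solving, the top 2 coefficients vanish, and f(m) = 2m³ - 7m² + 2.
Then f(1) = -3.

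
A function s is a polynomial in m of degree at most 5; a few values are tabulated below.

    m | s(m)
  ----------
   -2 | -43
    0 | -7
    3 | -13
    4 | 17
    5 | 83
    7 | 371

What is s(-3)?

Write s(m) = am^5 + bm^4 + cm³ + dm² + em + p; the 6 given values yield a linear system in the 6 coefficients.
Solving, the top 2 coefficients vanish, and s(m) = 2m³ - 6m² - 2m - 7.
Then s(-3) = -109.

-109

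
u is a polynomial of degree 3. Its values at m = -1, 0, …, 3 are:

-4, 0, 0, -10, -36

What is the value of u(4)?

First differences: 4, 0, -10, -26. Second differences: -4, -10, -16. Third differences: -6, -6.
Level-3 differences are constant, so u has degree 3.
Fitting a degree-3 polynomial gives u(m) = -m³ - 2m² + 3m.
Then u(4) = -84.

-84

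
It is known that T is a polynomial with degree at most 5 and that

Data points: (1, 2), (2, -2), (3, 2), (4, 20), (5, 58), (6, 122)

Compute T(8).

352

First differences: -4, 4, 18, 38, 64. Second differences: 8, 14, 20, 26. Third differences: 6, 6, 6.
Level-3 differences are constant, so T has degree 3.
Fitting a degree-3 polynomial gives T(n) = n³ - 2n² - 5n + 8.
Then T(8) = 352.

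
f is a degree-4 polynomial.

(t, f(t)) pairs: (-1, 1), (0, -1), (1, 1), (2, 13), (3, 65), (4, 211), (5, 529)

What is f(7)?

Write f(t) = at^4 + bt³ + ct² + dt + e; the 7 given values yield a linear system in the 5 coefficients.
Solving, f(t) = t^4 - t³ + t² + t - 1.
Then f(7) = 2113.

2113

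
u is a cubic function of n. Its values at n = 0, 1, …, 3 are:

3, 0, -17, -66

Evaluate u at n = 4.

Write u(n) = an³ + bn² + cn + d; the 4 given values yield a linear system in the 4 coefficients.
Solving, u(n) = -3n³ + 2n² - 2n + 3.
Then u(4) = -165.

-165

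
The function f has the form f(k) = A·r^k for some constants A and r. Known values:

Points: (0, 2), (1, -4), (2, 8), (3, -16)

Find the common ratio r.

-2

Consecutive ratio: -4/2 = -2, and 8/(-4) = -2, so r = -2.
Then A·(-2)^0 = 2 gives A = 2, and f(k) = 2·(-2)^k.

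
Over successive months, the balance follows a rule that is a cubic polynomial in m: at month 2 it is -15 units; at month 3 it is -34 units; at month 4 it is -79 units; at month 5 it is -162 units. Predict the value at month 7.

Write the value at m as Q(m).
Write Q(m) = am³ + bm² + cm + d; the 4 given values yield a linear system in the 4 coefficients.
Solving, Q(m) = -2m³ + 5m² - 6m - 7.
Then Q(7) = -490.

-490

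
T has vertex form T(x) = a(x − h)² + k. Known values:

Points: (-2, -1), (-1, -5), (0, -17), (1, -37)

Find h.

-2

First differences -4, -12, -20; second difference -8 = 2a, so a = -4.
Expanding, the x-coefficient is −2ah = 8h; matching it to the data gives h = -2, and then k = -1.
So T(x) = -4(x + 2)² − 1.
Hence h = -2.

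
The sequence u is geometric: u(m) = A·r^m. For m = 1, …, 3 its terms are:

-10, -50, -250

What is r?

Consecutive ratio: -50/(-10) = 5, and -250/(-50) = 5, so r = 5.
Then A·5^1 = -10 gives A = -2, and u(m) = -2·5^m.

5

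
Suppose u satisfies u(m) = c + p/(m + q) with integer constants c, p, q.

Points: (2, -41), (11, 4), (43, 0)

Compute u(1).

(u(m) − c)(m + q) = p for each data point; the three points give a linear system in c and q, then p follows.
Solving: c = -1, q = -3, p = 40, so u(m) = -1 + 40/(m − 3).
Then u(1) = -1 + 40/(-2) = -21.

-21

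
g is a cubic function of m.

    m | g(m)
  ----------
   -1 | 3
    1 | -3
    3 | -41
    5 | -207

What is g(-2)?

24

Write g(m) = am³ + bm² + cm + d; the 4 given values yield a linear system in the 4 coefficients.
Solving, g(m) = -2m³ + 2m² - m - 2.
Then g(-2) = 24.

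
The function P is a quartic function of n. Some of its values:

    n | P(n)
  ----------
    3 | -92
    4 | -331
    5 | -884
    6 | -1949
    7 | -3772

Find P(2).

-17

Write P(n) = an^4 + bn³ + cn² + dn + e; the 5 given values yield a linear system in the 5 coefficients.
Solving, P(n) = -2n^4 + 3n³ + n² - 7n + 1.
Then P(2) = -17.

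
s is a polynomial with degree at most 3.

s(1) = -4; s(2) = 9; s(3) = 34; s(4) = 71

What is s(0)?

-5

First differences: 13, 25, 37. Second differences: 12, 12.
Level-2 differences are constant, so s has degree 2.
Fitting a degree-2 polynomial gives s(n) = 6n² - 5n - 5.
The constant term is s(0) = -5.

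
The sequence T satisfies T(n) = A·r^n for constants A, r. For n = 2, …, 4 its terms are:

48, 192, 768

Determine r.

Consecutive ratio: 192/48 = 4, and 768/192 = 4, so r = 4.
Then A·4^2 = 48 gives A = 3, and T(n) = 3·4^n.

4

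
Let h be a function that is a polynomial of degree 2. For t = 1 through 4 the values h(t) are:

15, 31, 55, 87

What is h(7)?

231

Write h(t) = at² + bt + c; the 4 given values yield a linear system in the 3 coefficients.
Solving, h(t) = 4t² + 4t + 7.
Then h(7) = 231.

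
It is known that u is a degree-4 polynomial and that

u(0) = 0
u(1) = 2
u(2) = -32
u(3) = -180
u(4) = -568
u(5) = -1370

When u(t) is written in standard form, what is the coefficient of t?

First differences: 2, -34, -148, -388, -802. Second differences: -36, -114, -240, -414. Third differences: -78, -126, -174. Fourth differences: -48, -48.
Level-4 differences are constant, so u has degree 4.
Fitting a degree-4 polynomial gives u(t) = -2t^4 - t³ - t² + 6t.
The coefficient of t is 6.

6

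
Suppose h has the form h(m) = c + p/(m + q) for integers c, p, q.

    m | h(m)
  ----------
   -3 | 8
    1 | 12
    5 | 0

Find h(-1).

(h(m) − c)(m + q) = p for each data point; the three points give a linear system in c and q, then p follows.
Solving: c = 6, q = -3, p = -12, so h(m) = 6 − 12/(m − 3).
Then h(-1) = 6 − 12/(-4) = 9.

9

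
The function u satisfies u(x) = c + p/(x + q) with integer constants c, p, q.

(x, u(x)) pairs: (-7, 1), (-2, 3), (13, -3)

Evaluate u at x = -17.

0

(u(x) − c)(x + q) = p for each data point; the three points give a linear system in c and q, then p follows.
Solving: c = -1, q = -3, p = -20, so u(x) = -1 − 20/(x − 3).
Then u(-17) = -1 − 20/(-20) = 0.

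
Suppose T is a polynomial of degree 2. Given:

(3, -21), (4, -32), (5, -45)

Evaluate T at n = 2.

Write T(n) = an² + bn + c; the 3 given values yield a linear system in the 3 coefficients.
Solving, T(n) = -n² - 4n.
Then T(2) = -12.

-12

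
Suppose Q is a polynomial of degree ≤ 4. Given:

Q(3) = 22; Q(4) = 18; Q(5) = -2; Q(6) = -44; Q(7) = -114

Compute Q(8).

First differences: -4, -20, -42, -70. Second differences: -16, -22, -28. Third differences: -6, -6.
Level-3 differences are constant, so Q has degree 3.
Fitting a degree-3 polynomial gives Q(m) = -m³ + 4m² + 5m - 2.
Then Q(8) = -218.

-218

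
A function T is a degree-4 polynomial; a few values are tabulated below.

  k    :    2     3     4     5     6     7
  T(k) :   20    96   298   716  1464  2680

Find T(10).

First differences: 76, 202, 418, 748, 1216. Second differences: 126, 216, 330, 468. Third differences: 90, 114, 138. Fourth differences: 24, 24.
Level-4 differences are constant, so T has degree 4.
Fitting a degree-4 polynomial gives T(k) = k^4 + k³ - k² - 3k + 6.
Then T(10) = 10876.

10876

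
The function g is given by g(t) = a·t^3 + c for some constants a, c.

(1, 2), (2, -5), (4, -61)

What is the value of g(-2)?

11

From g(1) = 2 and g(2) = -5: 1a + c = 2 and 8a + c = -5.
Subtracting: 7a = -7, so a = -1; then c = 2 − (-1)·1 = 3.
So g(t) = -1t³ + 3, and g(-2) = 11.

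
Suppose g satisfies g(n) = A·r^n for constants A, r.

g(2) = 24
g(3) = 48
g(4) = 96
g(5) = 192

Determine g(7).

Consecutive ratio: 48/24 = 2, and 96/48 = 2, so r = 2.
Then A·2^2 = 24 gives A = 6, and g(n) = 6·2^n.
g(7) = 6·2^7 = 768.

768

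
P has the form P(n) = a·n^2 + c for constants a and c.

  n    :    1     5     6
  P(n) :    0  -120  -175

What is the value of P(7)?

From P(1) = 0 and P(5) = -120: 1a + c = 0 and 25a + c = -120.
Subtracting: 24a = -120, so a = -5; then c = 0 − (-5)·1 = 5.
So P(n) = -5n² + 5, and P(7) = -240.

-240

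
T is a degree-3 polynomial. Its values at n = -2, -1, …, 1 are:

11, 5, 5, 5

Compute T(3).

-19

Write T(n) = an³ + bn² + cn + d; the 4 given values yield a linear system in the 4 coefficients.
Solving, T(n) = -n³ + n + 5.
Then T(3) = -19.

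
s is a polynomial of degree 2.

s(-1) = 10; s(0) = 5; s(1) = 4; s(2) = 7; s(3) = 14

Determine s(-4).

49

First differences: -5, -1, 3, 7. Second differences: 4, 4, 4.
Level-2 differences are constant, so s has degree 2.
Fitting a degree-2 polynomial gives s(k) = 2k² - 3k + 5.
Then s(-4) = 49.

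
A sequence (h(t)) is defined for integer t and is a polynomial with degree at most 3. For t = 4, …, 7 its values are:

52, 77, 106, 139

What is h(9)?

First differences: 25, 29, 33. Second differences: 4, 4.
Level-2 differences are constant, so h has degree 2.
Fitting a degree-2 polynomial gives h(t) = 2t² + 7t - 8.
Then h(9) = 217.

217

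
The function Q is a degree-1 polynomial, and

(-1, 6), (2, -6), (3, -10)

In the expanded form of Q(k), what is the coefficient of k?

-4

Write Q(k) = ak + b; the 3 given values yield a linear system in the 2 coefficients.
Solving, Q(k) = -4k + 2.
The coefficient of k is -4.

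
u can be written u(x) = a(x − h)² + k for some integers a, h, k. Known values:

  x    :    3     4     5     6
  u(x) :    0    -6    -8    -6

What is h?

First differences -6, -2, 2; second difference 4 = 2a, so a = 2.
Expanding, the x-coefficient is −2ah = -4h; matching it to the data gives h = 5, and then k = -8.
So u(x) = 2(x − 5)² − 8.
Hence h = 5.

5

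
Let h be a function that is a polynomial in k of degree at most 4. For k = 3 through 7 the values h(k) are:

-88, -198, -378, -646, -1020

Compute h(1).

-6

First differences: -110, -180, -268, -374. Second differences: -70, -88, -106. Third differences: -18, -18.
Level-3 differences are constant, so h has degree 3.
Fitting a degree-3 polynomial gives h(k) = -3k³ + k² - 6k + 2.
Then h(1) = -6.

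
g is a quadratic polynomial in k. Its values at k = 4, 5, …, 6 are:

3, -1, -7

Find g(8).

Write g(k) = ak² + bk + c; the 3 given values yield a linear system in the 3 coefficients.
Solving, g(k) = -k² + 5k - 1.
Then g(8) = -25.

-25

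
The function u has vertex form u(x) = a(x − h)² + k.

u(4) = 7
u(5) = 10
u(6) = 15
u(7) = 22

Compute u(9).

First differences 3, 5, 7; second difference 2 = 2a, so a = 1.
Expanding, the x-coefficient is −2ah = -2h; matching it to the data gives h = 3, and then k = 6.
So u(x) = 1(x − 3)² + 6.
u(9) = 1·6² + 6 = 42.

42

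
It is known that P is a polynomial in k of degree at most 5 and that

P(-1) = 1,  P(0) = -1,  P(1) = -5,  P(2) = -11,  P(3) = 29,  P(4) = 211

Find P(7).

3289

Write P(k) = ak^5 + bk^4 + ck³ + dk² + ek + p; the 6 given values yield a linear system in the 6 coefficients.
Solving, the leading coefficient vanishes, and P(k) = 2k^4 - 4k³ - 3k² + k - 1.
Then P(7) = 3289.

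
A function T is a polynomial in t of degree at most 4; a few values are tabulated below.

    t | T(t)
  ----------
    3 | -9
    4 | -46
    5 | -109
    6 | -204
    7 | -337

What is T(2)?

Write T(t) = at^4 + bt³ + ct² + dt + e; the 5 given values yield a linear system in the 5 coefficients.
Solving, the leading coefficient vanishes, and T(t) = -t³ - t² + 7t + 6.
Then T(2) = 8.

8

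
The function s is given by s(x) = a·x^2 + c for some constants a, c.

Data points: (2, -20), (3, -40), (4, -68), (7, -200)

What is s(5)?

-104

From s(2) = -20 and s(3) = -40: 4a + c = -20 and 9a + c = -40.
Subtracting: 5a = -20, so a = -4; then c = -20 − (-4)·4 = -4.
So s(x) = -4x² − 4, and s(5) = -104.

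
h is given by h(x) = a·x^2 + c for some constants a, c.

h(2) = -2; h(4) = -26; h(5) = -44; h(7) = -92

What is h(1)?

4

From h(2) = -2 and h(4) = -26: 4a + c = -2 and 16a + c = -26.
Subtracting: 12a = -24, so a = -2; then c = -2 − (-2)·4 = 6.
So h(x) = -2x² + 6, and h(1) = 4.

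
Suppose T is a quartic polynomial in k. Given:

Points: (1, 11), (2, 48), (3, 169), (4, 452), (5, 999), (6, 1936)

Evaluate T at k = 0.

4

First differences: 37, 121, 283, 547, 937. Second differences: 84, 162, 264, 390. Third differences: 78, 102, 126. Fourth differences: 24, 24.
Level-4 differences are constant, so T has degree 4.
Fitting a degree-4 polynomial gives T(k) = k^4 + 3k³ - k² + 4k + 4.
Then T(0) = 4.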